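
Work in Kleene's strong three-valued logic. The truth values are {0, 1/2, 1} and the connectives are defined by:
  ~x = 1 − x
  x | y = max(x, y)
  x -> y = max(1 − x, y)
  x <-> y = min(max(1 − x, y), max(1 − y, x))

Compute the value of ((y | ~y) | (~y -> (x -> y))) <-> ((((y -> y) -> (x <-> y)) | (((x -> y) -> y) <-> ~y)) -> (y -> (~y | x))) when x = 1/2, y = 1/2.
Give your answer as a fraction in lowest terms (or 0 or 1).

1/2

~y = ~1/2 = 1/2
y | ~y = 1/2 | 1/2 = 1/2
~y = ~1/2 = 1/2
x -> y = 1/2 -> 1/2 = 1/2
~y -> (x -> y) = 1/2 -> 1/2 = 1/2
(y | ~y) | (~y -> (x -> y)) = 1/2 | 1/2 = 1/2
y -> y = 1/2 -> 1/2 = 1/2
x <-> y = 1/2 <-> 1/2 = 1/2
(y -> y) -> (x <-> y) = 1/2 -> 1/2 = 1/2
x -> y = 1/2 -> 1/2 = 1/2
(x -> y) -> y = 1/2 -> 1/2 = 1/2
~y = ~1/2 = 1/2
((x -> y) -> y) <-> ~y = 1/2 <-> 1/2 = 1/2
((y -> y) -> (x <-> y)) | (((x -> y) -> y) <-> ~y) = 1/2 | 1/2 = 1/2
~y = ~1/2 = 1/2
~y | x = 1/2 | 1/2 = 1/2
y -> (~y | x) = 1/2 -> 1/2 = 1/2
(((y -> y) -> (x <-> y)) | (((x -> y) -> y) <-> ~y)) -> (y -> (~y | x)) = 1/2 -> 1/2 = 1/2
((y | ~y) | (~y -> (x -> y))) <-> ((((y -> y) -> (x <-> y)) | (((x -> y) -> y) <-> ~y)) -> (y -> (~y | x))) = 1/2 <-> 1/2 = 1/2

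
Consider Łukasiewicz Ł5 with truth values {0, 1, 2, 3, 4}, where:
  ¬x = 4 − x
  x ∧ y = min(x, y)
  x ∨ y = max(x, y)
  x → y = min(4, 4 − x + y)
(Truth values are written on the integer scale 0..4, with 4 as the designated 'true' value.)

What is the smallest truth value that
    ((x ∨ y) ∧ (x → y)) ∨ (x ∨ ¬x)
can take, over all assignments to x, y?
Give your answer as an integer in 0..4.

2

Take x = 2, y = 0:
x ∨ y = 2 ∨ 0 = 2
x → y = 2 → 0 = 2
(x ∨ y) ∧ (x → y) = 2 ∧ 2 = 2
¬x = ¬2 = 2
x ∨ ¬x = 2 ∨ 2 = 2
((x ∨ y) ∧ (x → y)) ∨ (x ∨ ¬x) = 2 ∨ 2 = 2
No assignment yields a value below 2, so this is the minimum.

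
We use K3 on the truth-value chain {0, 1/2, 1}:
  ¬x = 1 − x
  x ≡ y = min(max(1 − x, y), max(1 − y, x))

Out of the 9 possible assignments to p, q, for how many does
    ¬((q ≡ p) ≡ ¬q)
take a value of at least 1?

p = 0, q = 0 ↦ 0  <
p = 0, q = 1/2 ↦ 1/2  <
p = 0, q = 1 ↦ 0  <
p = 1/2, q = 0 ↦ 1/2  <
p = 1/2, q = 1/2 ↦ 1/2  <
p = 1/2, q = 1 ↦ 1/2  <
p = 1, q = 0 ↦ 1  ≥
p = 1, q = 1/2 ↦ 1/2  <
p = 1, q = 1 ↦ 1  ≥
So 2 of the 9 assignments meet the threshold.

2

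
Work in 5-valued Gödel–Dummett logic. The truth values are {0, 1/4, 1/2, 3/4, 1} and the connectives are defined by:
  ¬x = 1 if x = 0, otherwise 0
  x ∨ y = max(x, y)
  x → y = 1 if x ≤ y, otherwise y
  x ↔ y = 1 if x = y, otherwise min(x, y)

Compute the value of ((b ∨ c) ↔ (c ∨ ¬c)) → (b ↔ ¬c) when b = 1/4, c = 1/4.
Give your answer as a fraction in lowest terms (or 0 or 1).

0

b ∨ c = 1/4 ∨ 1/4 = 1/4
¬c = ¬1/4 = 0
c ∨ ¬c = 1/4 ∨ 0 = 1/4
(b ∨ c) ↔ (c ∨ ¬c) = 1/4 ↔ 1/4 = 1
¬c = ¬1/4 = 0
b ↔ ¬c = 1/4 ↔ 0 = 0
((b ∨ c) ↔ (c ∨ ¬c)) → (b ↔ ¬c) = 1 → 0 = 0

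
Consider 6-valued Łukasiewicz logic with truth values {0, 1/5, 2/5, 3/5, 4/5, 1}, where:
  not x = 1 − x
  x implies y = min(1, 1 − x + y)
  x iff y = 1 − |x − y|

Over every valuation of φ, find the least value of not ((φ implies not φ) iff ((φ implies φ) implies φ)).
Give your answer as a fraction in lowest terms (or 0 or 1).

Take φ = 3/5:
not φ = not 3/5 = 2/5
φ implies not φ = 3/5 implies 2/5 = 4/5
φ implies φ = 3/5 implies 3/5 = 1
(φ implies φ) implies φ = 1 implies 3/5 = 3/5
(φ implies not φ) iff ((φ implies φ) implies φ) = 4/5 iff 3/5 = 4/5
not ((φ implies not φ) iff ((φ implies φ) implies φ)) = not 4/5 = 1/5
No assignment yields a value below 1/5, so this is the minimum.

1/5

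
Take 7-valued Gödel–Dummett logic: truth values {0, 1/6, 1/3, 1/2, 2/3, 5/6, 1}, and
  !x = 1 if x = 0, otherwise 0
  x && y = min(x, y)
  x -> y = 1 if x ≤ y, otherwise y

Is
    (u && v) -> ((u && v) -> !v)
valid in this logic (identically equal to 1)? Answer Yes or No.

No

Counterexample: take u = 1/6, v = 1/6.
u && v = 1/6 && 1/6 = 1/6
u && v = 1/6 && 1/6 = 1/6
!v = !1/6 = 0
(u && v) -> !v = 1/6 -> 0 = 0
(u && v) -> ((u && v) -> !v) = 1/6 -> 0 = 0
This gives 0 ≠ 1.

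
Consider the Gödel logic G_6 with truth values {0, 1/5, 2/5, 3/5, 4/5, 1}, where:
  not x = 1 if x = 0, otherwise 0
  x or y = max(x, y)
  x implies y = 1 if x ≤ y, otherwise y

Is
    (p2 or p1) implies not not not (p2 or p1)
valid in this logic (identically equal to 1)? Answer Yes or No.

Counterexample: take p1 = 0, p2 = 1/5.
p2 or p1 = 1/5 or 0 = 1/5
p2 or p1 = 1/5 or 0 = 1/5
not (p2 or p1) = not 1/5 = 0
not not (p2 or p1) = not 0 = 1
not not not (p2 or p1) = not 1 = 0
(p2 or p1) implies not not not (p2 or p1) = 1/5 implies 0 = 0
This gives 0 ≠ 1.

No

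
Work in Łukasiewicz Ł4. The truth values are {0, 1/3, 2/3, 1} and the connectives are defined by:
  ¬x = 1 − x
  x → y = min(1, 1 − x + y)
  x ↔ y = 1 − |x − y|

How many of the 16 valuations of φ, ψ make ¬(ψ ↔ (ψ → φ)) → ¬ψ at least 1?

13

φ = 0, ψ = 0 ↦ 1  ≥
φ = 0, ψ = 1/3 ↦ 1  ≥
φ = 0, ψ = 2/3 ↦ 1  ≥
φ = 0, ψ = 1 ↦ 0  <
φ = 1/3, ψ = 0 ↦ 1  ≥
φ = 1/3, ψ = 1/3 ↦ 1  ≥
φ = 1/3, ψ = 2/3 ↦ 1  ≥
φ = 1/3, ψ = 1 ↦ 1/3  <
φ = 2/3, ψ = 0 ↦ 1  ≥
φ = 2/3, ψ = 1/3 ↦ 1  ≥
φ = 2/3, ψ = 2/3 ↦ 1  ≥
φ = 2/3, ψ = 1 ↦ 2/3  <
φ = 1, ψ = 0 ↦ 1  ≥
φ = 1, ψ = 1/3 ↦ 1  ≥
φ = 1, ψ = 2/3 ↦ 1  ≥
φ = 1, ψ = 1 ↦ 1  ≥
So 13 of the 16 assignments meet the threshold.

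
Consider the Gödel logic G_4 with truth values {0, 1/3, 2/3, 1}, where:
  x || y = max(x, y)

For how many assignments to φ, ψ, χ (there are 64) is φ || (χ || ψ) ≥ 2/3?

value 1: 37 assignments (counts)
value 2/3: 19 assignments (counts)
value 1/3: 7 assignments
value 0: 1 assignment
So 56 of the 64 assignments meet the threshold.

56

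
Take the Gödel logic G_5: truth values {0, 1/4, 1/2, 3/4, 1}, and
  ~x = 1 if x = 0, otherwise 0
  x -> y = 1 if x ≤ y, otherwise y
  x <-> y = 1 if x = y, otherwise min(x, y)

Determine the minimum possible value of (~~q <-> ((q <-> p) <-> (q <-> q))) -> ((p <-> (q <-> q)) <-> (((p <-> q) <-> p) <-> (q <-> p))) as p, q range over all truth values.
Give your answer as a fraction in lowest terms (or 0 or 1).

Take p = 1/4, q = 0:
~q = ~0 = 1
~~q = ~1 = 0
q <-> p = 0 <-> 1/4 = 0
q <-> q = 0 <-> 0 = 1
(q <-> p) <-> (q <-> q) = 0 <-> 1 = 0
~~q <-> ((q <-> p) <-> (q <-> q)) = 0 <-> 0 = 1
q <-> q = 0 <-> 0 = 1
p <-> (q <-> q) = 1/4 <-> 1 = 1/4
p <-> q = 1/4 <-> 0 = 0
(p <-> q) <-> p = 0 <-> 1/4 = 0
q <-> p = 0 <-> 1/4 = 0
((p <-> q) <-> p) <-> (q <-> p) = 0 <-> 0 = 1
(p <-> (q <-> q)) <-> (((p <-> q) <-> p) <-> (q <-> p)) = 1/4 <-> 1 = 1/4
(~~q <-> ((q <-> p) <-> (q <-> q))) -> ((p <-> (q <-> q)) <-> (((p <-> q) <-> p) <-> (q <-> p))) = 1 -> 1/4 = 1/4
No assignment yields a value below 1/4, so this is the minimum.

1/4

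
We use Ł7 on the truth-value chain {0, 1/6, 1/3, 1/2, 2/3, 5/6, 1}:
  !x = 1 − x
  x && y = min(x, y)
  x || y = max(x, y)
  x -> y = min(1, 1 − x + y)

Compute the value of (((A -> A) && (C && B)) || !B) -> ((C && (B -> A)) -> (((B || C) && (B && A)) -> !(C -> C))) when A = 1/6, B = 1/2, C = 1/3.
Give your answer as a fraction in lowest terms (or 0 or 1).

A -> A = 1/6 -> 1/6 = 1
C && B = 1/3 && 1/2 = 1/3
(A -> A) && (C && B) = 1 && 1/3 = 1/3
!B = !1/2 = 1/2
((A -> A) && (C && B)) || !B = 1/3 || 1/2 = 1/2
B -> A = 1/2 -> 1/6 = 2/3
C && (B -> A) = 1/3 && 2/3 = 1/3
B || C = 1/2 || 1/3 = 1/2
B && A = 1/2 && 1/6 = 1/6
(B || C) && (B && A) = 1/2 && 1/6 = 1/6
C -> C = 1/3 -> 1/3 = 1
!(C -> C) = !1 = 0
((B || C) && (B && A)) -> !(C -> C) = 1/6 -> 0 = 5/6
(C && (B -> A)) -> (((B || C) && (B && A)) -> !(C -> C)) = 1/3 -> 5/6 = 1
(((A -> A) && (C && B)) || !B) -> ((C && (B -> A)) -> (((B || C) && (B && A)) -> !(C -> C))) = 1/2 -> 1 = 1

1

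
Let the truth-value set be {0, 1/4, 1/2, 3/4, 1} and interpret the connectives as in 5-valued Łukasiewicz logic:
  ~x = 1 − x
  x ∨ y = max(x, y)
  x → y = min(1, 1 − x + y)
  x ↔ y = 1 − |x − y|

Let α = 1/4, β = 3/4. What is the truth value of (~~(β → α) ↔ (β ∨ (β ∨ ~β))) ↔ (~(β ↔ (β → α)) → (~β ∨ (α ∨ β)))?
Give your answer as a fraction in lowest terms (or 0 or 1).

β → α = 3/4 → 1/4 = 1/2
~(β → α) = ~1/2 = 1/2
~~(β → α) = ~1/2 = 1/2
~β = ~3/4 = 1/4
β ∨ ~β = 3/4 ∨ 1/4 = 3/4
β ∨ (β ∨ ~β) = 3/4 ∨ 3/4 = 3/4
~~(β → α) ↔ (β ∨ (β ∨ ~β)) = 1/2 ↔ 3/4 = 3/4
β → α = 3/4 → 1/4 = 1/2
β ↔ (β → α) = 3/4 ↔ 1/2 = 3/4
~(β ↔ (β → α)) = ~3/4 = 1/4
~β = ~3/4 = 1/4
α ∨ β = 1/4 ∨ 3/4 = 3/4
~β ∨ (α ∨ β) = 1/4 ∨ 3/4 = 3/4
~(β ↔ (β → α)) → (~β ∨ (α ∨ β)) = 1/4 → 3/4 = 1
(~~(β → α) ↔ (β ∨ (β ∨ ~β))) ↔ (~(β ↔ (β → α)) → (~β ∨ (α ∨ β))) = 3/4 ↔ 1 = 3/4

3/4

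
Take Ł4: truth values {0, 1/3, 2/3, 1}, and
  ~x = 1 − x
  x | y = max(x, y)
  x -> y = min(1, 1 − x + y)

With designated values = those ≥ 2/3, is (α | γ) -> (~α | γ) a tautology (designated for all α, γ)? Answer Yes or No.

No

Counterexample: take α = 1, γ = 0.
α | γ = 1 | 0 = 1
~α = ~1 = 0
~α | γ = 0 | 0 = 0
(α | γ) -> (~α | γ) = 1 -> 0 = 0
This gives 0, which is below 2/3.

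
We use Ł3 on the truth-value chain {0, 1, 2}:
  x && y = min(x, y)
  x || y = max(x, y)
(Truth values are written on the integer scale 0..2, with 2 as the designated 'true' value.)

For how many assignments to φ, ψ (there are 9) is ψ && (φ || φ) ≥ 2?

1

φ = 0, ψ = 0 ↦ 0  <
φ = 0, ψ = 1 ↦ 0  <
φ = 0, ψ = 2 ↦ 0  <
φ = 1, ψ = 0 ↦ 0  <
φ = 1, ψ = 1 ↦ 1  <
φ = 1, ψ = 2 ↦ 1  <
φ = 2, ψ = 0 ↦ 0  <
φ = 2, ψ = 1 ↦ 1  <
φ = 2, ψ = 2 ↦ 2  ≥
So 1 of the 9 assignments meets the threshold.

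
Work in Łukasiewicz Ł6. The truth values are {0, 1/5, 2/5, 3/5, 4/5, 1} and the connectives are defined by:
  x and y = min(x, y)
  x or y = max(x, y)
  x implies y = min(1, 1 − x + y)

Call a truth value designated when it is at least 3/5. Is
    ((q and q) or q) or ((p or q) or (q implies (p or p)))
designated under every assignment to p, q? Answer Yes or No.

Yes

At p = 1, q = 1/5, for instance:
q and q = 1/5 and 1/5 = 1/5
(q and q) or q = 1/5 or 1/5 = 1/5
p or q = 1 or 1/5 = 1
p or p = 1 or 1 = 1
q implies (p or p) = 1/5 implies 1 = 1
(p or q) or (q implies (p or p)) = 1 or 1 = 1
((q and q) or q) or ((p or q) or (q implies (p or p))) = 1/5 or 1 = 1
and checking the remaining 35 assignments likewise gives ≥ 3/5 in every case.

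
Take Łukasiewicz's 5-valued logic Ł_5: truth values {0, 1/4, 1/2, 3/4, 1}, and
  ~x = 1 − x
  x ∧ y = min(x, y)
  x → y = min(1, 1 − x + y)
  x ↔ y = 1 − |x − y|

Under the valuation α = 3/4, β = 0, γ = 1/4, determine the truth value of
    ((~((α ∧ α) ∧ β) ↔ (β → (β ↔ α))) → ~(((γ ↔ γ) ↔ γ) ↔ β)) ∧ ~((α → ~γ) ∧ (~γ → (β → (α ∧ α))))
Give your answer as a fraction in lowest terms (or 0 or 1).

0

α ∧ α = 3/4 ∧ 3/4 = 3/4
(α ∧ α) ∧ β = 3/4 ∧ 0 = 0
~((α ∧ α) ∧ β) = ~0 = 1
β ↔ α = 0 ↔ 3/4 = 1/4
β → (β ↔ α) = 0 → 1/4 = 1
~((α ∧ α) ∧ β) ↔ (β → (β ↔ α)) = 1 ↔ 1 = 1
γ ↔ γ = 1/4 ↔ 1/4 = 1
(γ ↔ γ) ↔ γ = 1 ↔ 1/4 = 1/4
((γ ↔ γ) ↔ γ) ↔ β = 1/4 ↔ 0 = 3/4
~(((γ ↔ γ) ↔ γ) ↔ β) = ~3/4 = 1/4
(~((α ∧ α) ∧ β) ↔ (β → (β ↔ α))) → ~(((γ ↔ γ) ↔ γ) ↔ β) = 1 → 1/4 = 1/4
~γ = ~1/4 = 3/4
α → ~γ = 3/4 → 3/4 = 1
~γ = ~1/4 = 3/4
α ∧ α = 3/4 ∧ 3/4 = 3/4
β → (α ∧ α) = 0 → 3/4 = 1
~γ → (β → (α ∧ α)) = 3/4 → 1 = 1
(α → ~γ) ∧ (~γ → (β → (α ∧ α))) = 1 ∧ 1 = 1
~((α → ~γ) ∧ (~γ → (β → (α ∧ α)))) = ~1 = 0
((~((α ∧ α) ∧ β) ↔ (β → (β ↔ α))) → ~(((γ ↔ γ) ↔ γ) ↔ β)) ∧ ~((α → ~γ) ∧ (~γ → (β → (α ∧ α)))) = 1/4 ∧ 0 = 0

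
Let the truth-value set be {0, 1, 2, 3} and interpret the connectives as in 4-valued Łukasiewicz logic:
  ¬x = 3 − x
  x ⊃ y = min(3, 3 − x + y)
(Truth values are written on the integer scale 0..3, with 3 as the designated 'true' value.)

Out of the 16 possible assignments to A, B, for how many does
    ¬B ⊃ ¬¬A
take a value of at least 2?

13

A = 0, B = 0 ↦ 0  <
A = 0, B = 1 ↦ 1  <
A = 0, B = 2 ↦ 2  ≥
A = 0, B = 3 ↦ 3  ≥
A = 1, B = 0 ↦ 1  <
A = 1, B = 1 ↦ 2  ≥
A = 1, B = 2 ↦ 3  ≥
A = 1, B = 3 ↦ 3  ≥
A = 2, B = 0 ↦ 2  ≥
A = 2, B = 1 ↦ 3  ≥
A = 2, B = 2 ↦ 3  ≥
A = 2, B = 3 ↦ 3  ≥
A = 3, B = 0 ↦ 3  ≥
A = 3, B = 1 ↦ 3  ≥
A = 3, B = 2 ↦ 3  ≥
A = 3, B = 3 ↦ 3  ≥
So 13 of the 16 assignments meet the threshold.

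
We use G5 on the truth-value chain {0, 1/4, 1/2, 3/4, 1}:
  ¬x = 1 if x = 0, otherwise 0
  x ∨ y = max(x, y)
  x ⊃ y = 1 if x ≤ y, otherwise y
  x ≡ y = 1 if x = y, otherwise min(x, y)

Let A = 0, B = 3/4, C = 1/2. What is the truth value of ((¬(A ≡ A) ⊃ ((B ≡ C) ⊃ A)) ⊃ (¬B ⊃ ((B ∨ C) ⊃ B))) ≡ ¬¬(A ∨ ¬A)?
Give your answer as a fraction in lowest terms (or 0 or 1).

A ≡ A = 0 ≡ 0 = 1
¬(A ≡ A) = ¬1 = 0
B ≡ C = 3/4 ≡ 1/2 = 1/2
(B ≡ C) ⊃ A = 1/2 ⊃ 0 = 0
¬(A ≡ A) ⊃ ((B ≡ C) ⊃ A) = 0 ⊃ 0 = 1
¬B = ¬3/4 = 0
B ∨ C = 3/4 ∨ 1/2 = 3/4
(B ∨ C) ⊃ B = 3/4 ⊃ 3/4 = 1
¬B ⊃ ((B ∨ C) ⊃ B) = 0 ⊃ 1 = 1
(¬(A ≡ A) ⊃ ((B ≡ C) ⊃ A)) ⊃ (¬B ⊃ ((B ∨ C) ⊃ B)) = 1 ⊃ 1 = 1
¬A = ¬0 = 1
A ∨ ¬A = 0 ∨ 1 = 1
¬(A ∨ ¬A) = ¬1 = 0
¬¬(A ∨ ¬A) = ¬0 = 1
((¬(A ≡ A) ⊃ ((B ≡ C) ⊃ A)) ⊃ (¬B ⊃ ((B ∨ C) ⊃ B))) ≡ ¬¬(A ∨ ¬A) = 1 ≡ 1 = 1

1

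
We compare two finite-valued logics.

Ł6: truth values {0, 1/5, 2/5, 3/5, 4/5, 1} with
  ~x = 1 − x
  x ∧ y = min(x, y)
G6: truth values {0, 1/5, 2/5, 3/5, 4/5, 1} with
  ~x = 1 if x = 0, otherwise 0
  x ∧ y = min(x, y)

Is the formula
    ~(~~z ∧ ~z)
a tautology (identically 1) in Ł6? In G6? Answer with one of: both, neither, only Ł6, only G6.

only G6

In Ł6: at z = 1/5 the value is 4/5 — not a tautology.
In G6: every assignment gives 1 — tautology.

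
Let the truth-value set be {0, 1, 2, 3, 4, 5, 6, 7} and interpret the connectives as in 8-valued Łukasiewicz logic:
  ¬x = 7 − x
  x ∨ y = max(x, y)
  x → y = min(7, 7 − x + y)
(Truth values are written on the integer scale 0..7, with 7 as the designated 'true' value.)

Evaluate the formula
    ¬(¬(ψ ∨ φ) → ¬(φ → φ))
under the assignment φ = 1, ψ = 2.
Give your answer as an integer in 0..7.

5

ψ ∨ φ = 2 ∨ 1 = 2
¬(ψ ∨ φ) = ¬2 = 5
φ → φ = 1 → 1 = 7
¬(φ → φ) = ¬7 = 0
¬(ψ ∨ φ) → ¬(φ → φ) = 5 → 0 = 2
¬(¬(ψ ∨ φ) → ¬(φ → φ)) = ¬2 = 5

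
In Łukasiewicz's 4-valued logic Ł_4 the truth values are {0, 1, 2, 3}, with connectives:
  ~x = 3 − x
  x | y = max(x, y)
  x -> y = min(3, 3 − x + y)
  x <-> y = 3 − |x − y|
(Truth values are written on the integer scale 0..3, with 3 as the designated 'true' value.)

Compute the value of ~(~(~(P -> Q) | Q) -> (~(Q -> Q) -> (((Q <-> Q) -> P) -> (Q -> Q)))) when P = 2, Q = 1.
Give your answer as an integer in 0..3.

P -> Q = 2 -> 1 = 2
~(P -> Q) = ~2 = 1
~(P -> Q) | Q = 1 | 1 = 1
~(~(P -> Q) | Q) = ~1 = 2
Q -> Q = 1 -> 1 = 3
~(Q -> Q) = ~3 = 0
Q <-> Q = 1 <-> 1 = 3
(Q <-> Q) -> P = 3 -> 2 = 2
Q -> Q = 1 -> 1 = 3
((Q <-> Q) -> P) -> (Q -> Q) = 2 -> 3 = 3
~(Q -> Q) -> (((Q <-> Q) -> P) -> (Q -> Q)) = 0 -> 3 = 3
~(~(P -> Q) | Q) -> (~(Q -> Q) -> (((Q <-> Q) -> P) -> (Q -> Q))) = 2 -> 3 = 3
~(~(~(P -> Q) | Q) -> (~(Q -> Q) -> (((Q <-> Q) -> P) -> (Q -> Q)))) = ~3 = 0

0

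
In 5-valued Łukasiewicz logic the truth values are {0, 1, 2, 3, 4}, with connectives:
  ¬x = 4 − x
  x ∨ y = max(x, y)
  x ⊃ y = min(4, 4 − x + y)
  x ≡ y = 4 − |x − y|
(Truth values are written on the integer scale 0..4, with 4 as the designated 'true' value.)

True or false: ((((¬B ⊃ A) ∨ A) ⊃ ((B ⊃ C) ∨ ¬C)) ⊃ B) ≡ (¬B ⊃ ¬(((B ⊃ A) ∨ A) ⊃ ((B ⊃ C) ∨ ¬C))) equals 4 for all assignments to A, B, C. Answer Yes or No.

Counterexample: take A = 1, B = 3, C = 1.
¬B = ¬3 = 1
¬B ⊃ A = 1 ⊃ 1 = 4
(¬B ⊃ A) ∨ A = 4 ∨ 1 = 4
B ⊃ C = 3 ⊃ 1 = 2
¬C = ¬1 = 3
(B ⊃ C) ∨ ¬C = 2 ∨ 3 = 3
((¬B ⊃ A) ∨ A) ⊃ ((B ⊃ C) ∨ ¬C) = 4 ⊃ 3 = 3
(((¬B ⊃ A) ∨ A) ⊃ ((B ⊃ C) ∨ ¬C)) ⊃ B = 3 ⊃ 3 = 4
¬B = ¬3 = 1
B ⊃ A = 3 ⊃ 1 = 2
(B ⊃ A) ∨ A = 2 ∨ 1 = 2
B ⊃ C = 3 ⊃ 1 = 2
¬C = ¬1 = 3
(B ⊃ C) ∨ ¬C = 2 ∨ 3 = 3
((B ⊃ A) ∨ A) ⊃ ((B ⊃ C) ∨ ¬C) = 2 ⊃ 3 = 4
¬(((B ⊃ A) ∨ A) ⊃ ((B ⊃ C) ∨ ¬C)) = ¬4 = 0
¬B ⊃ ¬(((B ⊃ A) ∨ A) ⊃ ((B ⊃ C) ∨ ¬C)) = 1 ⊃ 0 = 3
((((¬B ⊃ A) ∨ A) ⊃ ((B ⊃ C) ∨ ¬C)) ⊃ B) ≡ (¬B ⊃ ¬(((B ⊃ A) ∨ A) ⊃ ((B ⊃ C) ∨ ¬C))) = 4 ≡ 3 = 3
This gives 3 ≠ 4.

No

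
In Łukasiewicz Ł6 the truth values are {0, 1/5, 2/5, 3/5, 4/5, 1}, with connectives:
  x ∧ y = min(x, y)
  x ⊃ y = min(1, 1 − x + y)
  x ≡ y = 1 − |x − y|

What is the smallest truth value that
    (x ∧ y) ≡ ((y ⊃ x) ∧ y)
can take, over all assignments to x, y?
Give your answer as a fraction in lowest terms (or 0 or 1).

Take x = 0, y = 2/5:
x ∧ y = 0 ∧ 2/5 = 0
y ⊃ x = 2/5 ⊃ 0 = 3/5
(y ⊃ x) ∧ y = 3/5 ∧ 2/5 = 2/5
(x ∧ y) ≡ ((y ⊃ x) ∧ y) = 0 ≡ 2/5 = 3/5
No assignment yields a value below 3/5, so this is the minimum.

3/5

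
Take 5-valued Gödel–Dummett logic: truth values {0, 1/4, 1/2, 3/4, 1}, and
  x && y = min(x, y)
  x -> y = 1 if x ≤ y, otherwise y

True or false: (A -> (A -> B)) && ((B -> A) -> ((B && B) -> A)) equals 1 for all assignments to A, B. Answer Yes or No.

Counterexample: take A = 1/4, B = 0.
A -> B = 1/4 -> 0 = 0
A -> (A -> B) = 1/4 -> 0 = 0
B -> A = 0 -> 1/4 = 1
B && B = 0 && 0 = 0
(B && B) -> A = 0 -> 1/4 = 1
(B -> A) -> ((B && B) -> A) = 1 -> 1 = 1
(A -> (A -> B)) && ((B -> A) -> ((B && B) -> A)) = 0 && 1 = 0
This gives 0 ≠ 1.

No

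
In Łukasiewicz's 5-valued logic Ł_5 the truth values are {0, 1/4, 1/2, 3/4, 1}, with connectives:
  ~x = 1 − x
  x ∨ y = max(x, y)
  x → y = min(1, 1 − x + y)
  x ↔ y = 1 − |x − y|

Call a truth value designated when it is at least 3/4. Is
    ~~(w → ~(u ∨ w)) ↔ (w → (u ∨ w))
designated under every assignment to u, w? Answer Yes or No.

No

Counterexample: take u = 0, w = 3/4.
u ∨ w = 0 ∨ 3/4 = 3/4
~(u ∨ w) = ~3/4 = 1/4
w → ~(u ∨ w) = 3/4 → 1/4 = 1/2
~(w → ~(u ∨ w)) = ~1/2 = 1/2
~~(w → ~(u ∨ w)) = ~1/2 = 1/2
u ∨ w = 0 ∨ 3/4 = 3/4
w → (u ∨ w) = 3/4 → 3/4 = 1
~~(w → ~(u ∨ w)) ↔ (w → (u ∨ w)) = 1/2 ↔ 1 = 1/2
This gives 1/2, which is below 3/4.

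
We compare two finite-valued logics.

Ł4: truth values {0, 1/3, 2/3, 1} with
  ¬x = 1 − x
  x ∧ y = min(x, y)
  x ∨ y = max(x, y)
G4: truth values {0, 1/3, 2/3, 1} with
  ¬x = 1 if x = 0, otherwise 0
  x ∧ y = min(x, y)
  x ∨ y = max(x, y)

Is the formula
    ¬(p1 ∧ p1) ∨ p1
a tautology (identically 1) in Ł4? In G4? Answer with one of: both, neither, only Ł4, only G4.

In Ł4: at p1 = 1/3 the value is 2/3 — not a tautology.
In G4: at p1 = 1/3 the value is 1/3 — not a tautology.

neither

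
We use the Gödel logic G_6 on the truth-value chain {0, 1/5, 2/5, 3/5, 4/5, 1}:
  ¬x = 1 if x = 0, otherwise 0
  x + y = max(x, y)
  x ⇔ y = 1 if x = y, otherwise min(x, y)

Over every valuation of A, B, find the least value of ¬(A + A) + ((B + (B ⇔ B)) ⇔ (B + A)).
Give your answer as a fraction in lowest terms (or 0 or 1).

1/5

Take A = 1/5, B = 0:
A + A = 1/5 + 1/5 = 1/5
¬(A + A) = ¬1/5 = 0
B ⇔ B = 0 ⇔ 0 = 1
B + (B ⇔ B) = 0 + 1 = 1
B + A = 0 + 1/5 = 1/5
(B + (B ⇔ B)) ⇔ (B + A) = 1 ⇔ 1/5 = 1/5
¬(A + A) + ((B + (B ⇔ B)) ⇔ (B + A)) = 0 + 1/5 = 1/5
No assignment yields a value below 1/5, so this is the minimum.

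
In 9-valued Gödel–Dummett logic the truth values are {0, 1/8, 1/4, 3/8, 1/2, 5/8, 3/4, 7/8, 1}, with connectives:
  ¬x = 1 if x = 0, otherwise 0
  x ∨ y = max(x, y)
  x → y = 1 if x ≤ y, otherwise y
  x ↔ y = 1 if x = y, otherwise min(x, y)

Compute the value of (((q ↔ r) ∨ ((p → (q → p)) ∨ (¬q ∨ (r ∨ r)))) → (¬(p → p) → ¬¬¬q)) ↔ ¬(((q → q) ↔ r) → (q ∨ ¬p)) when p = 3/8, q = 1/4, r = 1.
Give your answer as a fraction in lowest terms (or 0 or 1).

0

q ↔ r = 1/4 ↔ 1 = 1/4
q → p = 1/4 → 3/8 = 1
p → (q → p) = 3/8 → 1 = 1
¬q = ¬1/4 = 0
r ∨ r = 1 ∨ 1 = 1
¬q ∨ (r ∨ r) = 0 ∨ 1 = 1
(p → (q → p)) ∨ (¬q ∨ (r ∨ r)) = 1 ∨ 1 = 1
(q ↔ r) ∨ ((p → (q → p)) ∨ (¬q ∨ (r ∨ r))) = 1/4 ∨ 1 = 1
p → p = 3/8 → 3/8 = 1
¬(p → p) = ¬1 = 0
¬q = ¬1/4 = 0
¬¬q = ¬0 = 1
¬¬¬q = ¬1 = 0
¬(p → p) → ¬¬¬q = 0 → 0 = 1
((q ↔ r) ∨ ((p → (q → p)) ∨ (¬q ∨ (r ∨ r)))) → (¬(p → p) → ¬¬¬q) = 1 → 1 = 1
q → q = 1/4 → 1/4 = 1
(q → q) ↔ r = 1 ↔ 1 = 1
¬p = ¬3/8 = 0
q ∨ ¬p = 1/4 ∨ 0 = 1/4
((q → q) ↔ r) → (q ∨ ¬p) = 1 → 1/4 = 1/4
¬(((q → q) ↔ r) → (q ∨ ¬p)) = ¬1/4 = 0
(((q ↔ r) ∨ ((p → (q → p)) ∨ (¬q ∨ (r ∨ r)))) → (¬(p → p) → ¬¬¬q)) ↔ ¬(((q → q) ↔ r) → (q ∨ ¬p)) = 1 ↔ 0 = 0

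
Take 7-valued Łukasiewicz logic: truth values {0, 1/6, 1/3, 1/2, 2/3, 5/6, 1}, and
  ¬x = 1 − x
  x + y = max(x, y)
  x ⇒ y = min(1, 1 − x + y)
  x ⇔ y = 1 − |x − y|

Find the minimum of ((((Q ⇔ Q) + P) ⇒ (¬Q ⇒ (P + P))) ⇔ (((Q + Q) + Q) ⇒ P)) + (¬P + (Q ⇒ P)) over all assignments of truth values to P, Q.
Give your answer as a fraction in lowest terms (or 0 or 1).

Take P = 1/2, Q = 1:
Q ⇔ Q = 1 ⇔ 1 = 1
(Q ⇔ Q) + P = 1 + 1/2 = 1
¬Q = ¬1 = 0
P + P = 1/2 + 1/2 = 1/2
¬Q ⇒ (P + P) = 0 ⇒ 1/2 = 1
((Q ⇔ Q) + P) ⇒ (¬Q ⇒ (P + P)) = 1 ⇒ 1 = 1
Q + Q = 1 + 1 = 1
(Q + Q) + Q = 1 + 1 = 1
((Q + Q) + Q) ⇒ P = 1 ⇒ 1/2 = 1/2
(((Q ⇔ Q) + P) ⇒ (¬Q ⇒ (P + P))) ⇔ (((Q + Q) + Q) ⇒ P) = 1 ⇔ 1/2 = 1/2
¬P = ¬1/2 = 1/2
Q ⇒ P = 1 ⇒ 1/2 = 1/2
¬P + (Q ⇒ P) = 1/2 + 1/2 = 1/2
((((Q ⇔ Q) + P) ⇒ (¬Q ⇒ (P + P))) ⇔ (((Q + Q) + Q) ⇒ P)) + (¬P + (Q ⇒ P)) = 1/2 + 1/2 = 1/2
No assignment yields a value below 1/2, so this is the minimum.

1/2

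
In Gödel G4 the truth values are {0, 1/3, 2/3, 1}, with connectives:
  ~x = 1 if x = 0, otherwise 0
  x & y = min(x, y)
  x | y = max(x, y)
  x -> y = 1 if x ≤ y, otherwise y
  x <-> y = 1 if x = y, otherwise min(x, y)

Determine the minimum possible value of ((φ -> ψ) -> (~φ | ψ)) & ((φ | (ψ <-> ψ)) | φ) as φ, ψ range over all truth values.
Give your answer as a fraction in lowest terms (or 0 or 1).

1/3

Take φ = 1/3, ψ = 1/3:
φ -> ψ = 1/3 -> 1/3 = 1
~φ = ~1/3 = 0
~φ | ψ = 0 | 1/3 = 1/3
(φ -> ψ) -> (~φ | ψ) = 1 -> 1/3 = 1/3
ψ <-> ψ = 1/3 <-> 1/3 = 1
φ | (ψ <-> ψ) = 1/3 | 1 = 1
(φ | (ψ <-> ψ)) | φ = 1 | 1/3 = 1
((φ -> ψ) -> (~φ | ψ)) & ((φ | (ψ <-> ψ)) | φ) = 1/3 & 1 = 1/3
No assignment yields a value below 1/3, so this is the minimum.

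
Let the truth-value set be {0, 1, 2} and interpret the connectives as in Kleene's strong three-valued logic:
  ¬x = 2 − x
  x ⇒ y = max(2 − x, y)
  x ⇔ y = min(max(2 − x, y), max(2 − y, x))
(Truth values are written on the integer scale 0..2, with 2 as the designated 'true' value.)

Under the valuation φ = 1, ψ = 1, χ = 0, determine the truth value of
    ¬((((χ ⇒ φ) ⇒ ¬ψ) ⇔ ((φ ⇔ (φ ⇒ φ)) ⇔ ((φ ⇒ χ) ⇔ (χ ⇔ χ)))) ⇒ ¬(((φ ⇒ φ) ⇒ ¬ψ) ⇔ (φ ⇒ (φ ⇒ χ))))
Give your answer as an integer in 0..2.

χ ⇒ φ = 0 ⇒ 1 = 2
¬ψ = ¬1 = 1
(χ ⇒ φ) ⇒ ¬ψ = 2 ⇒ 1 = 1
φ ⇒ φ = 1 ⇒ 1 = 1
φ ⇔ (φ ⇒ φ) = 1 ⇔ 1 = 1
φ ⇒ χ = 1 ⇒ 0 = 1
χ ⇔ χ = 0 ⇔ 0 = 2
(φ ⇒ χ) ⇔ (χ ⇔ χ) = 1 ⇔ 2 = 1
(φ ⇔ (φ ⇒ φ)) ⇔ ((φ ⇒ χ) ⇔ (χ ⇔ χ)) = 1 ⇔ 1 = 1
((χ ⇒ φ) ⇒ ¬ψ) ⇔ ((φ ⇔ (φ ⇒ φ)) ⇔ ((φ ⇒ χ) ⇔ (χ ⇔ χ))) = 1 ⇔ 1 = 1
φ ⇒ φ = 1 ⇒ 1 = 1
¬ψ = ¬1 = 1
(φ ⇒ φ) ⇒ ¬ψ = 1 ⇒ 1 = 1
φ ⇒ χ = 1 ⇒ 0 = 1
φ ⇒ (φ ⇒ χ) = 1 ⇒ 1 = 1
((φ ⇒ φ) ⇒ ¬ψ) ⇔ (φ ⇒ (φ ⇒ χ)) = 1 ⇔ 1 = 1
¬(((φ ⇒ φ) ⇒ ¬ψ) ⇔ (φ ⇒ (φ ⇒ χ))) = ¬1 = 1
(((χ ⇒ φ) ⇒ ¬ψ) ⇔ ((φ ⇔ (φ ⇒ φ)) ⇔ ((φ ⇒ χ) ⇔ (χ ⇔ χ)))) ⇒ ¬(((φ ⇒ φ) ⇒ ¬ψ) ⇔ (φ ⇒ (φ ⇒ χ))) = 1 ⇒ 1 = 1
¬((((χ ⇒ φ) ⇒ ¬ψ) ⇔ ((φ ⇔ (φ ⇒ φ)) ⇔ ((φ ⇒ χ) ⇔ (χ ⇔ χ)))) ⇒ ¬(((φ ⇒ φ) ⇒ ¬ψ) ⇔ (φ ⇒ (φ ⇒ χ)))) = ¬1 = 1

1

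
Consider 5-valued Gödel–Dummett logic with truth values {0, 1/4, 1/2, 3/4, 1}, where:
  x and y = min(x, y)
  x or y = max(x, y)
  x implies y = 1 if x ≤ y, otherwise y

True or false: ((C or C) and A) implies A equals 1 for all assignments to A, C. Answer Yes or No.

At A = 1/4, C = 3/4, for instance:
C or C = 3/4 or 3/4 = 3/4
(C or C) and A = 3/4 and 1/4 = 1/4
((C or C) and A) implies A = 1/4 implies 1/4 = 1
and checking the remaining 24 assignments likewise gives ≥ 1 in every case.

Yes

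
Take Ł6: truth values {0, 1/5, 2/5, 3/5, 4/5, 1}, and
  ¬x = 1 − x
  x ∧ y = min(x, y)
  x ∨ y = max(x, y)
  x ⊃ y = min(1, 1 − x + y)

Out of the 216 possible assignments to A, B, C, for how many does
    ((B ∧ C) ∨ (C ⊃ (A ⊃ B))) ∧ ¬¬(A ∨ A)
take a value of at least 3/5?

98

value 1: 21 assignments (counts)
value 4/5: 35 assignments (counts)
value 3/5: 42 assignments (counts)
value 2/5: 42 assignments
value 1/5: 39 assignments
value 0: 37 assignments
So 98 of the 216 assignments meet the threshold.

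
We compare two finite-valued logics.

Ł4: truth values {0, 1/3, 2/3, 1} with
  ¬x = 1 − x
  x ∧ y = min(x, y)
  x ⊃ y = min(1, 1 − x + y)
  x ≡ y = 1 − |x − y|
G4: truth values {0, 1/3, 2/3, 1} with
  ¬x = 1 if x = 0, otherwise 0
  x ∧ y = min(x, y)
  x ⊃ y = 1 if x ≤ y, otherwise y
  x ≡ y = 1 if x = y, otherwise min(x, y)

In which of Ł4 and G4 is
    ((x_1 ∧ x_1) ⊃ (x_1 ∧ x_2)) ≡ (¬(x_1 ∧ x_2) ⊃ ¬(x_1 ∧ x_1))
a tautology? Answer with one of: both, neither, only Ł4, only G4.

only Ł4

In Ł4: every assignment gives 1 — tautology.
In G4: at x_1 = 2/3, x_2 = 1/3 the value is 1/3 — not a tautology.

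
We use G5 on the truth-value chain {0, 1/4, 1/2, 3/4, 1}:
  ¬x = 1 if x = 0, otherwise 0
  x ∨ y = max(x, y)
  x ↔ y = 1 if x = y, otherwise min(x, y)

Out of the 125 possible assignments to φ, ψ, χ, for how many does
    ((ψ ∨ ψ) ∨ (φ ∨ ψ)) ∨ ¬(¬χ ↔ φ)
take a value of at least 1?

value 1: 97 assignments (counts)
value 3/4: 10 assignments
value 1/2: 8 assignments
value 1/4: 6 assignments
value 0: 4 assignments
So 97 of the 125 assignments meet the threshold.

97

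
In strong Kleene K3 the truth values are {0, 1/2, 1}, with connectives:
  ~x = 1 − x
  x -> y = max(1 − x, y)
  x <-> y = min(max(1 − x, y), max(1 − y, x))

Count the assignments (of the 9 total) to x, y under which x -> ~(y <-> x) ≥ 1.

x = 0, y = 0 ↦ 1  ≥
x = 0, y = 1/2 ↦ 1  ≥
x = 0, y = 1 ↦ 1  ≥
x = 1/2, y = 0 ↦ 1/2  <
x = 1/2, y = 1/2 ↦ 1/2  <
x = 1/2, y = 1 ↦ 1/2  <
x = 1, y = 0 ↦ 1  ≥
x = 1, y = 1/2 ↦ 1/2  <
x = 1, y = 1 ↦ 0  <
So 4 of the 9 assignments meet the threshold.

4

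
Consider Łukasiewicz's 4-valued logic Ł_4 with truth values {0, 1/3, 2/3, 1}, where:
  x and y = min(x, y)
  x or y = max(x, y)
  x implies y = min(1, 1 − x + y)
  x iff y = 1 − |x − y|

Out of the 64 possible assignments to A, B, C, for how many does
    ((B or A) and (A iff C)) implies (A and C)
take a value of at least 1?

38

value 1: 38 assignments (counts)
value 2/3: 19 assignments
value 1/3: 6 assignments
value 0: 1 assignment
So 38 of the 64 assignments meet the threshold.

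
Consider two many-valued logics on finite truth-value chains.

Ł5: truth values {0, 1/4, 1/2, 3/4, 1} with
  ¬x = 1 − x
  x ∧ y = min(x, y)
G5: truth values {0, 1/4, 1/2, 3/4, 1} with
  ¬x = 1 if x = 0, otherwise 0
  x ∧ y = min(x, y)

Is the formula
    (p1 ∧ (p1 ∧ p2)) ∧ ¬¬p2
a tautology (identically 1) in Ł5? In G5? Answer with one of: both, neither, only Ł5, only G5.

In Ł5: at p1 = 0, p2 = 0 the value is 0 — not a tautology.
In G5: at p1 = 0, p2 = 0 the value is 0 — not a tautology.

neither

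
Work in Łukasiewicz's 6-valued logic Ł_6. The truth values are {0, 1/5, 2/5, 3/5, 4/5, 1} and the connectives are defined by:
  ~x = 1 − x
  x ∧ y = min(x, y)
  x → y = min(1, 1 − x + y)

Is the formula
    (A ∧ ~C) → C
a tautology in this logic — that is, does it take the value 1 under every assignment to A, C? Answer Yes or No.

Counterexample: take A = 1/5, C = 0.
~C = ~0 = 1
A ∧ ~C = 1/5 ∧ 1 = 1/5
(A ∧ ~C) → C = 1/5 → 0 = 4/5
This gives 4/5 ≠ 1.

No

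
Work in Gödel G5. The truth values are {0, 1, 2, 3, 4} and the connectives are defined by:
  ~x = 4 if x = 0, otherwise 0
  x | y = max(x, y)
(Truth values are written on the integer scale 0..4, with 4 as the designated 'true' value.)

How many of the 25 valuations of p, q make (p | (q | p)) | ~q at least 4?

13

value 4: 13 assignments (counts)
value 3: 6 assignments
value 2: 4 assignments
value 1: 2 assignments
So 13 of the 25 assignments meet the threshold.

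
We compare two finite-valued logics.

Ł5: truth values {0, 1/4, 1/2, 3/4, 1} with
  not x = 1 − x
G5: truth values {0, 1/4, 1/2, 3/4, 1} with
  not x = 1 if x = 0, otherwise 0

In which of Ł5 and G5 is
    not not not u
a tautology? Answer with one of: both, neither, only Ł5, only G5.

neither

In Ł5: at u = 1/4 the value is 3/4 — not a tautology.
In G5: at u = 1/4 the value is 0 — not a tautology.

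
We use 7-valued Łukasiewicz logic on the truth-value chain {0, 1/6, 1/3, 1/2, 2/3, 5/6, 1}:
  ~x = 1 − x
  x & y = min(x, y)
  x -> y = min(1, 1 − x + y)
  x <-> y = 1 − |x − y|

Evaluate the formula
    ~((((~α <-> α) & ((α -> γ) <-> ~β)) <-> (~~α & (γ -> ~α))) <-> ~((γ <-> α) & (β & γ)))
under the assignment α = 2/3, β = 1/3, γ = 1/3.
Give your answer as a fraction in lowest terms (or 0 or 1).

~α = ~2/3 = 1/3
~α <-> α = 1/3 <-> 2/3 = 2/3
α -> γ = 2/3 -> 1/3 = 2/3
~β = ~1/3 = 2/3
(α -> γ) <-> ~β = 2/3 <-> 2/3 = 1
(~α <-> α) & ((α -> γ) <-> ~β) = 2/3 & 1 = 2/3
~α = ~2/3 = 1/3
~~α = ~1/3 = 2/3
~α = ~2/3 = 1/3
γ -> ~α = 1/3 -> 1/3 = 1
~~α & (γ -> ~α) = 2/3 & 1 = 2/3
((~α <-> α) & ((α -> γ) <-> ~β)) <-> (~~α & (γ -> ~α)) = 2/3 <-> 2/3 = 1
γ <-> α = 1/3 <-> 2/3 = 2/3
β & γ = 1/3 & 1/3 = 1/3
(γ <-> α) & (β & γ) = 2/3 & 1/3 = 1/3
~((γ <-> α) & (β & γ)) = ~1/3 = 2/3
(((~α <-> α) & ((α -> γ) <-> ~β)) <-> (~~α & (γ -> ~α))) <-> ~((γ <-> α) & (β & γ)) = 1 <-> 2/3 = 2/3
~((((~α <-> α) & ((α -> γ) <-> ~β)) <-> (~~α & (γ -> ~α))) <-> ~((γ <-> α) & (β & γ))) = ~2/3 = 1/3

1/3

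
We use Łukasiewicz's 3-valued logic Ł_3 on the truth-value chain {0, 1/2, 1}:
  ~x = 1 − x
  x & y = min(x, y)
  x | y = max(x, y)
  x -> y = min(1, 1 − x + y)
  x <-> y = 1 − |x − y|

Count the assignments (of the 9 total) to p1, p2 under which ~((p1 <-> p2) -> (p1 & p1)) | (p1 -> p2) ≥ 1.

p1 = 0, p2 = 0 ↦ 1  ≥
p1 = 0, p2 = 1/2 ↦ 1  ≥
p1 = 0, p2 = 1 ↦ 1  ≥
p1 = 1/2, p2 = 0 ↦ 1/2  <
p1 = 1/2, p2 = 1/2 ↦ 1  ≥
p1 = 1/2, p2 = 1 ↦ 1  ≥
p1 = 1, p2 = 0 ↦ 0  <
p1 = 1, p2 = 1/2 ↦ 1/2  <
p1 = 1, p2 = 1 ↦ 1  ≥
So 6 of the 9 assignments meet the threshold.

6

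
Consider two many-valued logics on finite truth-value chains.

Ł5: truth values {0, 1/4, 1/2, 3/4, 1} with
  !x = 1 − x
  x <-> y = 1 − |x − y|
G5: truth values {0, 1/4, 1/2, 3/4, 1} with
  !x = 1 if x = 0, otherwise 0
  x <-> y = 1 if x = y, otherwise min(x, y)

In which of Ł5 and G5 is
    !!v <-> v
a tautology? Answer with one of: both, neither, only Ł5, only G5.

only Ł5

In Ł5: every assignment gives 1 — tautology.
In G5: at v = 1/4 the value is 1/4 — not a tautology.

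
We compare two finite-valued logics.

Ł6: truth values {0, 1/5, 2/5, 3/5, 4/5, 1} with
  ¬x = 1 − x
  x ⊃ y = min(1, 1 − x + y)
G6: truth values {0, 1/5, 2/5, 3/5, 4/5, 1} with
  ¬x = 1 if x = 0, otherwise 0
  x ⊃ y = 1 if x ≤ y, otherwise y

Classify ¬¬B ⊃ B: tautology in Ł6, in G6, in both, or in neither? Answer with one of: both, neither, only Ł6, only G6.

only Ł6

In Ł6: every assignment gives 1 — tautology.
In G6: at B = 1/5 the value is 1/5 — not a tautology.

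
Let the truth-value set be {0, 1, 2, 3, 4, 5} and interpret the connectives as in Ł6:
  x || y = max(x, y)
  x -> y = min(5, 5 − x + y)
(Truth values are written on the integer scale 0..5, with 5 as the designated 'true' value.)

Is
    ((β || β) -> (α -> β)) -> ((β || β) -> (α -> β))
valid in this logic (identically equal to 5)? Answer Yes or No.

Yes

At α = 2, β = 0, for instance:
β || β = 0 || 0 = 0
α -> β = 2 -> 0 = 3
(β || β) -> (α -> β) = 0 -> 3 = 5
((β || β) -> (α -> β)) -> ((β || β) -> (α -> β)) = 5 -> 5 = 5
and checking the remaining 35 assignments likewise gives ≥ 5 in every case.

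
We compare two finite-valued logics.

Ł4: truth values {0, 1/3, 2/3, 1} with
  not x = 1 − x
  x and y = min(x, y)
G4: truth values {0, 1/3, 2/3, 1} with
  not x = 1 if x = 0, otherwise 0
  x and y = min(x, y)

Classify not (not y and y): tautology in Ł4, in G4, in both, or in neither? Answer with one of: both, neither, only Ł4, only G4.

In Ł4: at y = 1/3 the value is 2/3 — not a tautology.
In G4: every assignment gives 1 — tautology.

only G4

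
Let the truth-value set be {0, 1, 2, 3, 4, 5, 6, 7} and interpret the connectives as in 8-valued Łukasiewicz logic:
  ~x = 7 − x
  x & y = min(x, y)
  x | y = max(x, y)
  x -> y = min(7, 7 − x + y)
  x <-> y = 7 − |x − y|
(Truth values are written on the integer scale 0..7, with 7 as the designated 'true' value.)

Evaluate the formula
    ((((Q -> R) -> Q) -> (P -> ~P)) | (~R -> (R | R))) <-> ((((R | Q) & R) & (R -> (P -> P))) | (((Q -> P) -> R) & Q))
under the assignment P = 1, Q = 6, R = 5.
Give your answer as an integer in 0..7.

6

Q -> R = 6 -> 5 = 6
(Q -> R) -> Q = 6 -> 6 = 7
~P = ~1 = 6
P -> ~P = 1 -> 6 = 7
((Q -> R) -> Q) -> (P -> ~P) = 7 -> 7 = 7
~R = ~5 = 2
R | R = 5 | 5 = 5
~R -> (R | R) = 2 -> 5 = 7
(((Q -> R) -> Q) -> (P -> ~P)) | (~R -> (R | R)) = 7 | 7 = 7
R | Q = 5 | 6 = 6
(R | Q) & R = 6 & 5 = 5
P -> P = 1 -> 1 = 7
R -> (P -> P) = 5 -> 7 = 7
((R | Q) & R) & (R -> (P -> P)) = 5 & 7 = 5
Q -> P = 6 -> 1 = 2
(Q -> P) -> R = 2 -> 5 = 7
((Q -> P) -> R) & Q = 7 & 6 = 6
(((R | Q) & R) & (R -> (P -> P))) | (((Q -> P) -> R) & Q) = 5 | 6 = 6
((((Q -> R) -> Q) -> (P -> ~P)) | (~R -> (R | R))) <-> ((((R | Q) & R) & (R -> (P -> P))) | (((Q -> P) -> R) & Q)) = 7 <-> 6 = 6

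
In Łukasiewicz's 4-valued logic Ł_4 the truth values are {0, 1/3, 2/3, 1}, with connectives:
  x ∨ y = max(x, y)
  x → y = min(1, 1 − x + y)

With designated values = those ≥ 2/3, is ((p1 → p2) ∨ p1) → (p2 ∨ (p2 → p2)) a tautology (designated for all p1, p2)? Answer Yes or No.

Yes

p1 = 0, p2 = 0 ↦ 1
p1 = 0, p2 = 1/3 ↦ 1
p1 = 0, p2 = 2/3 ↦ 1
p1 = 0, p2 = 1 ↦ 1
p1 = 1/3, p2 = 0 ↦ 1
p1 = 1/3, p2 = 1/3 ↦ 1
p1 = 1/3, p2 = 2/3 ↦ 1
p1 = 1/3, p2 = 1 ↦ 1
p1 = 2/3, p2 = 0 ↦ 1
p1 = 2/3, p2 = 1/3 ↦ 1
p1 = 2/3, p2 = 2/3 ↦ 1
p1 = 2/3, p2 = 1 ↦ 1
p1 = 1, p2 = 0 ↦ 1
p1 = 1, p2 = 1/3 ↦ 1
p1 = 1, p2 = 2/3 ↦ 1
p1 = 1, p2 = 1 ↦ 1
Every assignment gives a value ≥ 2/3.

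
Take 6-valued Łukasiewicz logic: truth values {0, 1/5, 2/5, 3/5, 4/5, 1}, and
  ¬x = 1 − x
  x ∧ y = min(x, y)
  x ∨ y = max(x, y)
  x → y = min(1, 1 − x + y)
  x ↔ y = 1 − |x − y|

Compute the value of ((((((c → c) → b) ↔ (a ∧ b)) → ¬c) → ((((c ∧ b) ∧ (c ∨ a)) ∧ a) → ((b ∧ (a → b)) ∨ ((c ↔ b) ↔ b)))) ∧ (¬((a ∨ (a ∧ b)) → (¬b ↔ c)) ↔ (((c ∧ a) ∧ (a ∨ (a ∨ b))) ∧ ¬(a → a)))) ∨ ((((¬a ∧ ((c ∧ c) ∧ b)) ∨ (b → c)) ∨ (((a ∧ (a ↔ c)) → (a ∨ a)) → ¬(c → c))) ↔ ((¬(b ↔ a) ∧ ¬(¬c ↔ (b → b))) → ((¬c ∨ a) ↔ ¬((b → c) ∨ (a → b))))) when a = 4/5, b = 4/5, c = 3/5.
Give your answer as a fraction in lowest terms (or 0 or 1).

4/5

c → c = 3/5 → 3/5 = 1
(c → c) → b = 1 → 4/5 = 4/5
a ∧ b = 4/5 ∧ 4/5 = 4/5
((c → c) → b) ↔ (a ∧ b) = 4/5 ↔ 4/5 = 1
¬c = ¬3/5 = 2/5
(((c → c) → b) ↔ (a ∧ b)) → ¬c = 1 → 2/5 = 2/5
c ∧ b = 3/5 ∧ 4/5 = 3/5
c ∨ a = 3/5 ∨ 4/5 = 4/5
(c ∧ b) ∧ (c ∨ a) = 3/5 ∧ 4/5 = 3/5
((c ∧ b) ∧ (c ∨ a)) ∧ a = 3/5 ∧ 4/5 = 3/5
a → b = 4/5 → 4/5 = 1
b ∧ (a → b) = 4/5 ∧ 1 = 4/5
c ↔ b = 3/5 ↔ 4/5 = 4/5
(c ↔ b) ↔ b = 4/5 ↔ 4/5 = 1
(b ∧ (a → b)) ∨ ((c ↔ b) ↔ b) = 4/5 ∨ 1 = 1
(((c ∧ b) ∧ (c ∨ a)) ∧ a) → ((b ∧ (a → b)) ∨ ((c ↔ b) ↔ b)) = 3/5 → 1 = 1
((((c → c) → b) ↔ (a ∧ b)) → ¬c) → ((((c ∧ b) ∧ (c ∨ a)) ∧ a) → ((b ∧ (a → b)) ∨ ((c ↔ b) ↔ b))) = 2/5 → 1 = 1
a ∧ b = 4/5 ∧ 4/5 = 4/5
a ∨ (a ∧ b) = 4/5 ∨ 4/5 = 4/5
¬b = ¬4/5 = 1/5
¬b ↔ c = 1/5 ↔ 3/5 = 3/5
(a ∨ (a ∧ b)) → (¬b ↔ c) = 4/5 → 3/5 = 4/5
¬((a ∨ (a ∧ b)) → (¬b ↔ c)) = ¬4/5 = 1/5
c ∧ a = 3/5 ∧ 4/5 = 3/5
a ∨ b = 4/5 ∨ 4/5 = 4/5
a ∨ (a ∨ b) = 4/5 ∨ 4/5 = 4/5
(c ∧ a) ∧ (a ∨ (a ∨ b)) = 3/5 ∧ 4/5 = 3/5
a → a = 4/5 → 4/5 = 1
¬(a → a) = ¬1 = 0
((c ∧ a) ∧ (a ∨ (a ∨ b))) ∧ ¬(a → a) = 3/5 ∧ 0 = 0
¬((a ∨ (a ∧ b)) → (¬b ↔ c)) ↔ (((c ∧ a) ∧ (a ∨ (a ∨ b))) ∧ ¬(a → a)) = 1/5 ↔ 0 = 4/5
(((((c → c) → b) ↔ (a ∧ b)) → ¬c) → ((((c ∧ b) ∧ (c ∨ a)) ∧ a) → ((b ∧ (a → b)) ∨ ((c ↔ b) ↔ b)))) ∧ (¬((a ∨ (a ∧ b)) → (¬b ↔ c)) ↔ (((c ∧ a) ∧ (a ∨ (a ∨ b))) ∧ ¬(a → a))) = 1 ∧ 4/5 = 4/5
¬a = ¬4/5 = 1/5
c ∧ c = 3/5 ∧ 3/5 = 3/5
(c ∧ c) ∧ b = 3/5 ∧ 4/5 = 3/5
¬a ∧ ((c ∧ c) ∧ b) = 1/5 ∧ 3/5 = 1/5
b → c = 4/5 → 3/5 = 4/5
(¬a ∧ ((c ∧ c) ∧ b)) ∨ (b → c) = 1/5 ∨ 4/5 = 4/5
a ↔ c = 4/5 ↔ 3/5 = 4/5
a ∧ (a ↔ c) = 4/5 ∧ 4/5 = 4/5
a ∨ a = 4/5 ∨ 4/5 = 4/5
(a ∧ (a ↔ c)) → (a ∨ a) = 4/5 → 4/5 = 1
c → c = 3/5 → 3/5 = 1
¬(c → c) = ¬1 = 0
((a ∧ (a ↔ c)) → (a ∨ a)) → ¬(c → c) = 1 → 0 = 0
((¬a ∧ ((c ∧ c) ∧ b)) ∨ (b → c)) ∨ (((a ∧ (a ↔ c)) → (a ∨ a)) → ¬(c → c)) = 4/5 ∨ 0 = 4/5
b ↔ a = 4/5 ↔ 4/5 = 1
¬(b ↔ a) = ¬1 = 0
¬c = ¬3/5 = 2/5
b → b = 4/5 → 4/5 = 1
¬c ↔ (b → b) = 2/5 ↔ 1 = 2/5
¬(¬c ↔ (b → b)) = ¬2/5 = 3/5
¬(b ↔ a) ∧ ¬(¬c ↔ (b → b)) = 0 ∧ 3/5 = 0
¬c = ¬3/5 = 2/5
¬c ∨ a = 2/5 ∨ 4/5 = 4/5
b → c = 4/5 → 3/5 = 4/5
a → b = 4/5 → 4/5 = 1
(b → c) ∨ (a → b) = 4/5 ∨ 1 = 1
¬((b → c) ∨ (a → b)) = ¬1 = 0
(¬c ∨ a) ↔ ¬((b → c) ∨ (a → b)) = 4/5 ↔ 0 = 1/5
(¬(b ↔ a) ∧ ¬(¬c ↔ (b → b))) → ((¬c ∨ a) ↔ ¬((b → c) ∨ (a → b))) = 0 → 1/5 = 1
(((¬a ∧ ((c ∧ c) ∧ b)) ∨ (b → c)) ∨ (((a ∧ (a ↔ c)) → (a ∨ a)) → ¬(c → c))) ↔ ((¬(b ↔ a) ∧ ¬(¬c ↔ (b → b))) → ((¬c ∨ a) ↔ ¬((b → c) ∨ (a → b)))) = 4/5 ↔ 1 = 4/5
((((((c → c) → b) ↔ (a ∧ b)) → ¬c) → ((((c ∧ b) ∧ (c ∨ a)) ∧ a) → ((b ∧ (a → b)) ∨ ((c ↔ b) ↔ b)))) ∧ (¬((a ∨ (a ∧ b)) → (¬b ↔ c)) ↔ (((c ∧ a) ∧ (a ∨ (a ∨ b))) ∧ ¬(a → a)))) ∨ ((((¬a ∧ ((c ∧ c) ∧ b)) ∨ (b → c)) ∨ (((a ∧ (a ↔ c)) → (a ∨ a)) → ¬(c → c))) ↔ ((¬(b ↔ a) ∧ ¬(¬c ↔ (b → b))) → ((¬c ∨ a) ↔ ¬((b → c) ∨ (a → b))))) = 4/5 ∨ 4/5 = 4/5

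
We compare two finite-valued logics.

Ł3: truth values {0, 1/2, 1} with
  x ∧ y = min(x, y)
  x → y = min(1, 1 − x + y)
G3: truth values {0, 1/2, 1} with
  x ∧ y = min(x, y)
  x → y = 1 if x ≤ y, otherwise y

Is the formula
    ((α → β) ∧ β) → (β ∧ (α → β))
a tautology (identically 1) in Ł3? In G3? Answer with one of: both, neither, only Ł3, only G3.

In Ł3: every assignment gives 1 — tautology.
In G3: every assignment gives 1 — tautology.

both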